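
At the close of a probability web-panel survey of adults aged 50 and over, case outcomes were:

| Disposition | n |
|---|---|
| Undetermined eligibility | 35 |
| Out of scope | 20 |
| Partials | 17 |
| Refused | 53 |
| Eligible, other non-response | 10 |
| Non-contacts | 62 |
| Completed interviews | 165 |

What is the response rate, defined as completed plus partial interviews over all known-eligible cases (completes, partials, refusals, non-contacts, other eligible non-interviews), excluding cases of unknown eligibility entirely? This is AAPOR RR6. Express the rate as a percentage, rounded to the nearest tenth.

59.3%

Num: 165 + 17 = 182
Denominator: 165 + 17 + 53 + 62 + 10 = 307
RR6 = 182 / 307 = 0.5928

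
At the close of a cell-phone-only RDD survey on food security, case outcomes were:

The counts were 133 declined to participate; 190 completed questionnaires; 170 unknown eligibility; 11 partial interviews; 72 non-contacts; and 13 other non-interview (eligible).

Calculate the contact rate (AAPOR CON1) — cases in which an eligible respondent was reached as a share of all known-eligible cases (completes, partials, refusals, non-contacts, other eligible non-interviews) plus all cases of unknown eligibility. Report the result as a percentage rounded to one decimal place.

58.9%

Num = 190 + 11 + 133 + 13 = 347
Denominator = 190 + 11 + 133 + 72 + 13 + 170 = 589
CON1 = 347 / 589 = 0.5891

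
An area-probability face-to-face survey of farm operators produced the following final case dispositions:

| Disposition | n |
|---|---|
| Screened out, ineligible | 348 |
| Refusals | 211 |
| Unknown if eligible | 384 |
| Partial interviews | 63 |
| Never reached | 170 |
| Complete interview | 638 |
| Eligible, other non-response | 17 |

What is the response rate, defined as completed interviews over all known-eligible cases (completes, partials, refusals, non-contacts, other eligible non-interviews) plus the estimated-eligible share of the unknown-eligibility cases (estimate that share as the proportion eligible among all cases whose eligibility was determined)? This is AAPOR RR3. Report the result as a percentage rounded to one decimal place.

45.9%

Num = 638
Known eligible = 638 + 63 + 211 + 170 + 17 = 1099
e = 1099 / (1099 + 348) = 1099 / 1447 = 0.7595
Estimated eligible among unknowns = 0.7595 × 384 = 291.65
Denominator = 1099 + 291.65 = 1390.65
RR3 = 638 / 1390.65 = 0.4588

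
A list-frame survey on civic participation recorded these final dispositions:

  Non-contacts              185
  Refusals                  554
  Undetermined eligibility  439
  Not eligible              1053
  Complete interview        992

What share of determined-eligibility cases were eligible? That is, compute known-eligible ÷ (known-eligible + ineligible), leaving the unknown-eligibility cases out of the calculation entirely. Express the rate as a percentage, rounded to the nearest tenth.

Eligible (known) = 992 + 554 + 185 = 1731
e = 1731 / (1731 + 1053) = 1731 / 2784 = 0.6218

62.2%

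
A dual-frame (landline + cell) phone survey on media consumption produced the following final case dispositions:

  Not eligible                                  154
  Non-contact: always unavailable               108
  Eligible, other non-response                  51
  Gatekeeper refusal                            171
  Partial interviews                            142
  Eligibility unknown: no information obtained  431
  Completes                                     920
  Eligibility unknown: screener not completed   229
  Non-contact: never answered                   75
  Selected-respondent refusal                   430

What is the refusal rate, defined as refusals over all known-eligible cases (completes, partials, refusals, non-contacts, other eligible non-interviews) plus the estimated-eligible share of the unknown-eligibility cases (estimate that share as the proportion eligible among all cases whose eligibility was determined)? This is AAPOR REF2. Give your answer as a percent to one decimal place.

Refusal or break-off = 171 + 430 = 601
No answer / not reached = 75 + 108 = 183
Unknown if eligible = 229 + 431 = 660
Top: 601
Determined eligible: 920 + 142 + 601 + 183 + 51 = 1897
e = 1897 / (1897 + 154) = 1897 / 2051 = 0.9249
e × U: 0.9249 × 660 = 610.43
Base: 1897 + 610.43 = 2507.43
REF2 = 601 / 2507.43 = 0.2397

24.0%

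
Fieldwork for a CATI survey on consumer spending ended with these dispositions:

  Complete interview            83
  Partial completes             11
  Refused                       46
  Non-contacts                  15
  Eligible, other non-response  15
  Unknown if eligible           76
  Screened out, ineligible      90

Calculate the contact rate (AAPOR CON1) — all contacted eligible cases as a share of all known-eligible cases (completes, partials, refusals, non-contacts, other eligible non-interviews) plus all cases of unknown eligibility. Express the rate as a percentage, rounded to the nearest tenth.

63.0%

Numerator = 83 + 11 + 46 + 15 = 155
Denominator = 83 + 11 + 46 + 15 + 15 + 76 = 246
CON1 = 155 / 246 = 0.6301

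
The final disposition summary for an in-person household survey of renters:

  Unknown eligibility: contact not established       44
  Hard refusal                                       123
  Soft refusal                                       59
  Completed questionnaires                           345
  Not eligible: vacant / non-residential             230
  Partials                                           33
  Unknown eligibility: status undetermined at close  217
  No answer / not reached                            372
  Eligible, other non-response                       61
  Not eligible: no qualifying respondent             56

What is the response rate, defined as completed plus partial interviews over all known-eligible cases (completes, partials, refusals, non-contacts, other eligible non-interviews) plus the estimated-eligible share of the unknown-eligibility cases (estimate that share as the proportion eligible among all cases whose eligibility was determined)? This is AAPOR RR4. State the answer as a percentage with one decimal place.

Refusals = 123 + 59 = 182
Unknown if eligible = 44 + 217 = 261
Ineligible = 56 + 230 = 286
Num → 345 + 33 = 378
Known eligible → 345 + 33 + 182 + 372 + 61 = 993
e = 993 / (993 + 286) = 993 / 1279 = 0.7764
Estimated eligible among unknowns → 0.7764 × 261 = 202.64
Base → 993 + 202.64 = 1195.64
RR4 = 378 / 1195.64 = 0.3161

31.6%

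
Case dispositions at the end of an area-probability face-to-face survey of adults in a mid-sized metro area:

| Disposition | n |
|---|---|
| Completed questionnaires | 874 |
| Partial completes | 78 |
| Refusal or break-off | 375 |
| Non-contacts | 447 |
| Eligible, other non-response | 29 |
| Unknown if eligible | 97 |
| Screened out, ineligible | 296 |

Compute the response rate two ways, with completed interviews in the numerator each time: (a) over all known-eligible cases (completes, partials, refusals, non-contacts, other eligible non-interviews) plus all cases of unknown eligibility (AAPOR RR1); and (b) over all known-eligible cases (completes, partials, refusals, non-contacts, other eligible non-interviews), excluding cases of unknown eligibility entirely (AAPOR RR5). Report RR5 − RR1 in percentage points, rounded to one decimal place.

2.5

Top → 874
Base → 874 + 78 + 375 + 447 + 29 + 97 = 1900
RR1 = 874 / 1900 = 0.4600
Base → 874 + 78 + 375 + 447 + 29 = 1803
RR5 = 874 / 1803 = 0.4847
Difference = 48.47 − 46.00 = 2.47 percentage points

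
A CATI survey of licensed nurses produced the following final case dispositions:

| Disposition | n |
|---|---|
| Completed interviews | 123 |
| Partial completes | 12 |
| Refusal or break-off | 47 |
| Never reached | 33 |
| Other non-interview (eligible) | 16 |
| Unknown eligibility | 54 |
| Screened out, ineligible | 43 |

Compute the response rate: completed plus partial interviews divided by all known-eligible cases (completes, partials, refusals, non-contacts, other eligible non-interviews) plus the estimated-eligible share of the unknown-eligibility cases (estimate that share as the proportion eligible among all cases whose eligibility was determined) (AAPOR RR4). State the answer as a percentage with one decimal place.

48.8%

Num → 123 + 12 = 135
Determined eligible → 123 + 12 + 47 + 33 + 16 = 231
e = 231 / (231 + 43) = 231 / 274 = 0.8431
Estimated eligible among unknowns → 0.8431 × 54 = 45.53
Denom → 231 + 45.53 = 276.53
RR4 = 135 / 276.53 = 0.4882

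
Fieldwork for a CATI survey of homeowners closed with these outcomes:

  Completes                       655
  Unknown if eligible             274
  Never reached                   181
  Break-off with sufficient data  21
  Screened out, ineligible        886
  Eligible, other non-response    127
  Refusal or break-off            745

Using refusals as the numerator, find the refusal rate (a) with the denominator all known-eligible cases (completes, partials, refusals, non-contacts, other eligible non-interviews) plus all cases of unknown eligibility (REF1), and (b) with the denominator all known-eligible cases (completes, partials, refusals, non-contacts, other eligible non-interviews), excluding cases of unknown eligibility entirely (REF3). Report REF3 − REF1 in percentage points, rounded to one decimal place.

5.9

Num: 745
Base: 655 + 21 + 745 + 181 + 127 + 274 = 2003
REF1 = 745 / 2003 = 0.3719
Base: 655 + 21 + 745 + 181 + 127 = 1729
REF3 = 745 / 1729 = 0.4309
Difference = 43.09 − 37.19 = 5.90 percentage points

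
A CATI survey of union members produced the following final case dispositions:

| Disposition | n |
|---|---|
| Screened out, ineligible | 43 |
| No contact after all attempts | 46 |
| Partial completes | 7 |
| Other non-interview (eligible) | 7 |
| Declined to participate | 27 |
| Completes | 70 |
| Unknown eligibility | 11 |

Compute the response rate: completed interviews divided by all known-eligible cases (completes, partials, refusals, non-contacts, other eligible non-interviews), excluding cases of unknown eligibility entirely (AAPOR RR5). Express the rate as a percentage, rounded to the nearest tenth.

Numerator → 70
Denominator → 70 + 7 + 27 + 46 + 7 = 157
RR5 = 70 / 157 = 0.4459

44.6%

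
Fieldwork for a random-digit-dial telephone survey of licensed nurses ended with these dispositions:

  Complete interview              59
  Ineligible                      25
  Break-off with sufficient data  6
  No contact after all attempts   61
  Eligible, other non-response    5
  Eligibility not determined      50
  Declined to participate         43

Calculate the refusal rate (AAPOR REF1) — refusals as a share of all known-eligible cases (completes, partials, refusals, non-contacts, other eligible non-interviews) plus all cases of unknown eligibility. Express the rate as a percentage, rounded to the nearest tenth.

Num = 43
Denom = 59 + 6 + 43 + 61 + 5 + 50 = 224
REF1 = 43 / 224 = 0.1920

19.2%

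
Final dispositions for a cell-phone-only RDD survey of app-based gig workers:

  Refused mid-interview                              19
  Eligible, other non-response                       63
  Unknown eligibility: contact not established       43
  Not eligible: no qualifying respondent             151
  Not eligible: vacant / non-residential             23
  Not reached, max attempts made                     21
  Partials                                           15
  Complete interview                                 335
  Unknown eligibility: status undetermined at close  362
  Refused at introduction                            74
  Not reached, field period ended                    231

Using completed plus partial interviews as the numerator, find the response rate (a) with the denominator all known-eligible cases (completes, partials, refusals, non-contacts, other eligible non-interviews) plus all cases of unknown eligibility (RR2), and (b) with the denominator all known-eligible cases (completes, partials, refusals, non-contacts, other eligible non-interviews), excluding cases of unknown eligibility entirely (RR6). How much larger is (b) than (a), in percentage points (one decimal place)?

Refusals = 74 + 19 = 93
No answer / not reached = 231 + 21 = 252
Unknown eligibility = 43 + 362 = 405
Out of scope = 151 + 23 = 174
Top: 335 + 15 = 350
Denominator: 335 + 15 + 93 + 252 + 63 + 405 = 1163
RR2 = 350 / 1163 = 0.3009
Denominator: 335 + 15 + 93 + 252 + 63 = 758
RR6 = 350 / 758 = 0.4617
Difference = 46.17 − 30.09 = 16.08 percentage points

16.1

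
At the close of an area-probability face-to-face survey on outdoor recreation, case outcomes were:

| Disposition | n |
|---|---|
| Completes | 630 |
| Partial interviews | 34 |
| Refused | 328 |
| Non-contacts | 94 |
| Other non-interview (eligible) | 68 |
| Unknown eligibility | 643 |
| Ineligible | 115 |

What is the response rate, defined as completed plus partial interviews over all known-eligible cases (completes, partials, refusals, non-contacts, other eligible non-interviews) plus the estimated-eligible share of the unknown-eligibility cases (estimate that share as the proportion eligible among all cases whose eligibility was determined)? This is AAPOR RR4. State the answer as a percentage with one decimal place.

Numerator → 630 + 34 = 664
Determined eligible → 630 + 34 + 328 + 94 + 68 = 1154
e = 1154 / (1154 + 115) = 1154 / 1269 = 0.9094
e × U → 0.9094 × 643 = 584.74
Base → 1154 + 584.74 = 1738.74
RR4 = 664 / 1738.74 = 0.3819

38.2%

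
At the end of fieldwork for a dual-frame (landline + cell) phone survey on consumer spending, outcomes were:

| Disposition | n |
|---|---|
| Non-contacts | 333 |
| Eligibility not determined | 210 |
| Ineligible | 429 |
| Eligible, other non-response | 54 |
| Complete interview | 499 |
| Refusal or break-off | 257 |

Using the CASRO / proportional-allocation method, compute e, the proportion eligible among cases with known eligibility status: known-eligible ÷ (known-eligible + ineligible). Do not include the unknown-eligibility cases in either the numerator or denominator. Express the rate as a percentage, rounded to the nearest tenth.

Known eligible: 499 + 257 + 333 + 54 = 1143
e = 1143 / (1143 + 429) = 1143 / 1572 = 0.7271

72.7%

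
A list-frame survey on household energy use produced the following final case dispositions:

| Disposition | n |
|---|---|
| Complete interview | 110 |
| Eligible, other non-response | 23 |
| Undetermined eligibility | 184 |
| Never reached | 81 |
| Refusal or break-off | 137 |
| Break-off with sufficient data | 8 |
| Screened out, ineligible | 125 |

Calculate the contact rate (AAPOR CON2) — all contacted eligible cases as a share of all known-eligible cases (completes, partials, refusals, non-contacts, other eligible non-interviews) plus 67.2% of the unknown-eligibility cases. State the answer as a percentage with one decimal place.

57.6%

Num → 110 + 8 + 137 + 23 = 278
Determined eligible → 110 + 8 + 137 + 81 + 23 = 359
Eligible share of unknowns → 0.6720 × 184 = 123.65
Base → 359 + 123.65 = 482.65
CON2 = 278 / 482.65 = 0.5760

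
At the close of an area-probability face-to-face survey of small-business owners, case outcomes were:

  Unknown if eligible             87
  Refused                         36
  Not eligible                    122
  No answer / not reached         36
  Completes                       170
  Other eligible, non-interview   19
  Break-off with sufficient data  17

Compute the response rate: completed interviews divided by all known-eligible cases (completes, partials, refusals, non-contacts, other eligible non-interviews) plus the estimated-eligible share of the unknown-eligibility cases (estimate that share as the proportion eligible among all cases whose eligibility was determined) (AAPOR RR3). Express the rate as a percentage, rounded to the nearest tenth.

50.2%

Num: 170
Determined eligible: 170 + 17 + 36 + 36 + 19 = 278
e = 278 / (278 + 122) = 278 / 400 = 0.6950
Eligible share of unknowns: 0.6950 × 87 = 60.46
Base: 278 + 60.46 = 338.46
RR3 = 170 / 338.46 = 0.5023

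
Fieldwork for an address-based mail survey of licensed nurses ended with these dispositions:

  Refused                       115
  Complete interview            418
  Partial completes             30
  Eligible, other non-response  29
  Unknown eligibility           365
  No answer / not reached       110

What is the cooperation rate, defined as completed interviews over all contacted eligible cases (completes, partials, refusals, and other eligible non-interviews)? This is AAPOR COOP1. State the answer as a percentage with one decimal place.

Numerator = 418
Base = 418 + 30 + 115 + 29 = 592
COOP1 = 418 / 592 = 0.7061

70.6%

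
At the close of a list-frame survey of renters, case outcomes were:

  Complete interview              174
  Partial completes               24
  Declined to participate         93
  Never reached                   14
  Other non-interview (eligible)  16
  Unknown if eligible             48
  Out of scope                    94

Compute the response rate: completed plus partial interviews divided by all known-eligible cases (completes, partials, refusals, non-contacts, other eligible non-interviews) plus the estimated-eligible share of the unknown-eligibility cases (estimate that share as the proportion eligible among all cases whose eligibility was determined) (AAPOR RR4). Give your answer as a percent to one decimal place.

55.3%

Num: 174 + 24 = 198
Known eligible: 174 + 24 + 93 + 14 + 16 = 321
e = 321 / (321 + 94) = 321 / 415 = 0.7735
Eligible share of unknowns: 0.7735 × 48 = 37.13
Denom: 321 + 37.13 = 358.13
RR4 = 198 / 358.13 = 0.5529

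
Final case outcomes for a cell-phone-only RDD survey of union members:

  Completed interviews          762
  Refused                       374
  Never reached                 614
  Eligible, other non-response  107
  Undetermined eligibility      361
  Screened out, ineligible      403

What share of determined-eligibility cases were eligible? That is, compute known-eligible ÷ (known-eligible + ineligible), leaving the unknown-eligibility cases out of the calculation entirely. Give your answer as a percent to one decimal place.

82.2%

Eligible (known) = 762 + 374 + 614 + 107 = 1857
e = 1857 / (1857 + 403) = 1857 / 2260 = 0.8217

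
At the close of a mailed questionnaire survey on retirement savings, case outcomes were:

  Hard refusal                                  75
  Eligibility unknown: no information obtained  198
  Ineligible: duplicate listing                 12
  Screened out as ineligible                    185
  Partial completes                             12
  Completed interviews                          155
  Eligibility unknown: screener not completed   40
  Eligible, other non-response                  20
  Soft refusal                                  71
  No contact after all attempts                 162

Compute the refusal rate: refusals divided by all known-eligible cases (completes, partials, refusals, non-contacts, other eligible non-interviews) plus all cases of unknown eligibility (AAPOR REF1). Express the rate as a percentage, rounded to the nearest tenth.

Refusal or break-off = 75 + 71 = 146
Eligibility not determined = 40 + 198 = 238
Screened out, ineligible = 185 + 12 = 197
Numerator: 146
Denominator: 155 + 12 + 146 + 162 + 20 + 238 = 733
REF1 = 146 / 733 = 0.1992

19.9%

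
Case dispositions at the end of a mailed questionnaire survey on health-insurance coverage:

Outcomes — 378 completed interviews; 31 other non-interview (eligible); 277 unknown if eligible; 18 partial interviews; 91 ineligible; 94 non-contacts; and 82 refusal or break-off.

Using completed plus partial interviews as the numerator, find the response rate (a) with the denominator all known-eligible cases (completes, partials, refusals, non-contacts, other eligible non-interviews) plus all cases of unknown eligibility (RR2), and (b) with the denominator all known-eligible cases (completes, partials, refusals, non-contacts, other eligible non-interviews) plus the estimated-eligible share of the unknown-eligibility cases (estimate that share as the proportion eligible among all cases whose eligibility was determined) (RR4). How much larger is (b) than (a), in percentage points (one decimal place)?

1.9

Numerator: 378 + 18 = 396
Denominator: 378 + 18 + 82 + 94 + 31 + 277 = 880
RR2 = 396 / 880 = 0.4500
Eligible (known): 378 + 18 + 82 + 94 + 31 = 603
e = 603 / (603 + 91) = 603 / 694 = 0.8689
e × U: 0.8689 × 277 = 240.69
Denominator: 603 + 240.69 = 843.69
RR4 = 396 / 843.69 = 0.4694
Difference = 46.94 − 45.00 = 1.94 percentage points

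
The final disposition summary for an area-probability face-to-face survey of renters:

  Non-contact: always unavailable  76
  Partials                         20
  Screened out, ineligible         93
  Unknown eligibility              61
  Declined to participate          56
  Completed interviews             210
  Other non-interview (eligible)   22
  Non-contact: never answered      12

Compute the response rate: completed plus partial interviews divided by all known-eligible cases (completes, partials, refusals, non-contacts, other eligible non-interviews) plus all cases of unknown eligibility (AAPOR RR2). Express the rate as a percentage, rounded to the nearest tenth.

Never reached = 12 + 76 = 88
Top = 210 + 20 = 230
Denom = 210 + 20 + 56 + 88 + 22 + 61 = 457
RR2 = 230 / 457 = 0.5033

50.3%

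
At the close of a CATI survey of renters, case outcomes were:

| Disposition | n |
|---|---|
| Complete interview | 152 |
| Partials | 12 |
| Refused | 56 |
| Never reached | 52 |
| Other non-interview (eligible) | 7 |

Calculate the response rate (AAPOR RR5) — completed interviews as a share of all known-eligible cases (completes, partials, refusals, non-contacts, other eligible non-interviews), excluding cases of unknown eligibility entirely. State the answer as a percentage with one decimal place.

Top → 152
Denominator → 152 + 12 + 56 + 52 + 7 = 279
RR5 = 152 / 279 = 0.5448

54.5%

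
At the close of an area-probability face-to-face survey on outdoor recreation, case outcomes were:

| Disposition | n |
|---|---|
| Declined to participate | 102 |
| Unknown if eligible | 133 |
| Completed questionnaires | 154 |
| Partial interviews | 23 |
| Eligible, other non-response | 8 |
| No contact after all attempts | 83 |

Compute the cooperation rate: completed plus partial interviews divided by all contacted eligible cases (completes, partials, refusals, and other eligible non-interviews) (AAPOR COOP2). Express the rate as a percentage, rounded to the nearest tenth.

Num → 154 + 23 = 177
Base → 154 + 23 + 102 + 8 = 287
COOP2 = 177 / 287 = 0.6167

61.7%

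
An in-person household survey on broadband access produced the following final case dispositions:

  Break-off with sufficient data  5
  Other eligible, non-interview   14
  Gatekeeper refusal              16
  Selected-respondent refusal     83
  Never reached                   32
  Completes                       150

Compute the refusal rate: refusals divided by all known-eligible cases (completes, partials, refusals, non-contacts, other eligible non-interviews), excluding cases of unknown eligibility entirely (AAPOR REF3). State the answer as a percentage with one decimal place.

33.0%

Refusals = 16 + 83 = 99
Num = 99
Denom = 150 + 5 + 99 + 32 + 14 = 300
REF3 = 99 / 300 = 0.3300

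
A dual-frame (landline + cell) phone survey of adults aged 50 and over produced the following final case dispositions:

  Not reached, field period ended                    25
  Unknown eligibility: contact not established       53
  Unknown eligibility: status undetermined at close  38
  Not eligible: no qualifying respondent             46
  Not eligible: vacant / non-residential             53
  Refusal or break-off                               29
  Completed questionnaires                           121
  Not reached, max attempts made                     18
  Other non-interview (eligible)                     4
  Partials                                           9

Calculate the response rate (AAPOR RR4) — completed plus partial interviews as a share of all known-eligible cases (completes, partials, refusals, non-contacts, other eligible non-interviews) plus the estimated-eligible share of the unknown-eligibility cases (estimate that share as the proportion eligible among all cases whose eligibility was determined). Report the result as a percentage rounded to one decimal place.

48.6%

Non-contacts = 25 + 18 = 43
Undetermined eligibility = 53 + 38 = 91
Ineligible = 46 + 53 = 99
Top: 121 + 9 = 130
Determined eligible: 121 + 9 + 29 + 43 + 4 = 206
e = 206 / (206 + 99) = 206 / 305 = 0.6754
e × U: 0.6754 × 91 = 61.46
Base: 206 + 61.46 = 267.46
RR4 = 130 / 267.46 = 0.4861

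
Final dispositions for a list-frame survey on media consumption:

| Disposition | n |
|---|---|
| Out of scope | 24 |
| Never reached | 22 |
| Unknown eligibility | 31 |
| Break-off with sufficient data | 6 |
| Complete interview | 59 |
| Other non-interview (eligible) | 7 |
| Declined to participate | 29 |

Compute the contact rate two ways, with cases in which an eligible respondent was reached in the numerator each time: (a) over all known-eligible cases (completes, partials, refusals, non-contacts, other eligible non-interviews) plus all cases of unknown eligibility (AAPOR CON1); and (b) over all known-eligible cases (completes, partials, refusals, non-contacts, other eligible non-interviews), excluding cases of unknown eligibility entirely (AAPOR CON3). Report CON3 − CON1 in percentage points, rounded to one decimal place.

Top: 59 + 6 + 29 + 7 = 101
Base: 59 + 6 + 29 + 22 + 7 + 31 = 154
CON1 = 101 / 154 = 0.6558
Base: 59 + 6 + 29 + 22 + 7 = 123
CON3 = 101 / 123 = 0.8211
Difference = 82.11 − 65.58 = 16.53 percentage points

16.5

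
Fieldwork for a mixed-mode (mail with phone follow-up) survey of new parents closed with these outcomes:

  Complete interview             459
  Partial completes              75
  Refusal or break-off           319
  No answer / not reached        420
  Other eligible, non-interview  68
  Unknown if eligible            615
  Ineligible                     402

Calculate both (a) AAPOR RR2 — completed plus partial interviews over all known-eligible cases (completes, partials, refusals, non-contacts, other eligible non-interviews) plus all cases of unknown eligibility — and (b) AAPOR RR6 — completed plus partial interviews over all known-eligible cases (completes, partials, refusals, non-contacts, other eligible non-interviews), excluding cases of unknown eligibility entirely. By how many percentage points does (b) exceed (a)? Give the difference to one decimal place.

12.5

Top = 459 + 75 = 534
Denominator = 459 + 75 + 319 + 420 + 68 + 615 = 1956
RR2 = 534 / 1956 = 0.2730
Denominator = 459 + 75 + 319 + 420 + 68 = 1341
RR6 = 534 / 1341 = 0.3982
Difference = 39.82 − 27.30 = 12.52 percentage points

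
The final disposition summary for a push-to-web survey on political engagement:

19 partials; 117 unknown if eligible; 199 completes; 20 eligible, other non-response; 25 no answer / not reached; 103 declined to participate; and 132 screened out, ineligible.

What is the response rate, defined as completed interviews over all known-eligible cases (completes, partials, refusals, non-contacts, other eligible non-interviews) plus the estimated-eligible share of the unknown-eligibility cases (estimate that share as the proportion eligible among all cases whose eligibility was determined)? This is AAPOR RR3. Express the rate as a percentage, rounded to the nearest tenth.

44.0%

Numerator: 199
Known eligible: 199 + 19 + 103 + 25 + 20 = 366
e = 366 / (366 + 132) = 366 / 498 = 0.7349
Estimated eligible among unknowns: 0.7349 × 117 = 85.98
Denominator: 366 + 85.98 = 451.98
RR3 = 199 / 451.98 = 0.4403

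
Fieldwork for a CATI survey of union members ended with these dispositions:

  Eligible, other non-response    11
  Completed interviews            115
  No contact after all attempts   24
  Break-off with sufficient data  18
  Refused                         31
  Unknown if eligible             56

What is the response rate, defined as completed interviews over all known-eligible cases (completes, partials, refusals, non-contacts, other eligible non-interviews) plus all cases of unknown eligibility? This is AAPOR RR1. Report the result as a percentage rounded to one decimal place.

Top = 115
Denom = 115 + 18 + 31 + 24 + 11 + 56 = 255
RR1 = 115 / 255 = 0.4510

45.1%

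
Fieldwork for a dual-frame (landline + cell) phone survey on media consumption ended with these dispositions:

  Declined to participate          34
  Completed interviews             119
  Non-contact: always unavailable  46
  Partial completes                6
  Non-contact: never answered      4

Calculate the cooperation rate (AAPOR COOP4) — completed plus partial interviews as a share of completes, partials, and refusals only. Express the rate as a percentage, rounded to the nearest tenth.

78.6%

Never reached = 4 + 46 = 50
Numerator → 119 + 6 = 125
Denominator → 119 + 6 + 34 = 159
COOP4 = 125 / 159 = 0.7862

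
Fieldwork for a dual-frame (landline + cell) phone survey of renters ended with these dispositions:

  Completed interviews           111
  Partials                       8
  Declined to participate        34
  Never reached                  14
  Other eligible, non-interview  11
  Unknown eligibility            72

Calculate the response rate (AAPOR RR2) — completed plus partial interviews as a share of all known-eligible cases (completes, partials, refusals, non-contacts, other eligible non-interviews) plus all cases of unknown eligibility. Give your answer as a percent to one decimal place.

47.6%

Top = 111 + 8 = 119
Base = 111 + 8 + 34 + 14 + 11 + 72 = 250
RR2 = 119 / 250 = 0.4760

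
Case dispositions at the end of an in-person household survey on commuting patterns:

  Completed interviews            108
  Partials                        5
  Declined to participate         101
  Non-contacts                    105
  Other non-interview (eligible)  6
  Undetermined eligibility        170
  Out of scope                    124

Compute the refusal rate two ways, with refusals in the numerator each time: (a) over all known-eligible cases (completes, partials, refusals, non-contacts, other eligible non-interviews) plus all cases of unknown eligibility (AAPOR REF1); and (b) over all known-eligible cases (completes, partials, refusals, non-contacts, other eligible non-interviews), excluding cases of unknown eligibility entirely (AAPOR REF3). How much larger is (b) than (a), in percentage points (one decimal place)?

Top = 101
Denominator = 108 + 5 + 101 + 105 + 6 + 170 = 495
REF1 = 101 / 495 = 0.2040
Denominator = 108 + 5 + 101 + 105 + 6 = 325
REF3 = 101 / 325 = 0.3108
Difference = 31.08 − 20.40 = 10.68 percentage points

10.7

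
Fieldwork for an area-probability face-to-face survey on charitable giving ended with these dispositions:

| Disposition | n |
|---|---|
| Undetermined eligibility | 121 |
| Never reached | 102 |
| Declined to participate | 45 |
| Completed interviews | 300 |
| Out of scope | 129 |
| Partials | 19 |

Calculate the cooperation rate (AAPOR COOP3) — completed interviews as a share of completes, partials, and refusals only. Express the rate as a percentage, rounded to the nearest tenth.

Top → 300
Base → 300 + 19 + 45 = 364
COOP3 = 300 / 364 = 0.8242

82.4%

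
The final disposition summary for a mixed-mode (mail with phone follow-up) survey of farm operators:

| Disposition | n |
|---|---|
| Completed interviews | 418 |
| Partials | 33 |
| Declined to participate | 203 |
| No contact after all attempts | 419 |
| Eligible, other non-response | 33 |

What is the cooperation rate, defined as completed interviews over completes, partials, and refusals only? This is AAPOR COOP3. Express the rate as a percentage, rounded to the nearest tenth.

63.9%

Top: 418
Denominator: 418 + 33 + 203 = 654
COOP3 = 418 / 654 = 0.6391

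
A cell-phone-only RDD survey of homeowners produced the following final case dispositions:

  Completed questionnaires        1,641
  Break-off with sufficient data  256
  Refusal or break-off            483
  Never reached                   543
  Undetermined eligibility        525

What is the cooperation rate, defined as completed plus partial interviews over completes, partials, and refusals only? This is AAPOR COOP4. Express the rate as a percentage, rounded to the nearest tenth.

79.7%

Num: 1641 + 256 = 1897
Denom: 1641 + 256 + 483 = 2380
COOP4 = 1897 / 2380 = 0.7971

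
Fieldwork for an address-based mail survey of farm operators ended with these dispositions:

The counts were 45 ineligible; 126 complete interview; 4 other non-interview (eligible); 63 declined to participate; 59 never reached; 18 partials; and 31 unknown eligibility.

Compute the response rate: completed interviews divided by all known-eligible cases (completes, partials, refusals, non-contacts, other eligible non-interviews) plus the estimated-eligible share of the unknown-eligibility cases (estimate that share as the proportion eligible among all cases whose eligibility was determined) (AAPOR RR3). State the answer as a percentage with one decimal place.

42.5%

Top: 126
Known eligible: 126 + 18 + 63 + 59 + 4 = 270
e = 270 / (270 + 45) = 270 / 315 = 0.8571
Estimated eligible among unknowns: 0.8571 × 31 = 26.57
Base: 270 + 26.57 = 296.57
RR3 = 126 / 296.57 = 0.4249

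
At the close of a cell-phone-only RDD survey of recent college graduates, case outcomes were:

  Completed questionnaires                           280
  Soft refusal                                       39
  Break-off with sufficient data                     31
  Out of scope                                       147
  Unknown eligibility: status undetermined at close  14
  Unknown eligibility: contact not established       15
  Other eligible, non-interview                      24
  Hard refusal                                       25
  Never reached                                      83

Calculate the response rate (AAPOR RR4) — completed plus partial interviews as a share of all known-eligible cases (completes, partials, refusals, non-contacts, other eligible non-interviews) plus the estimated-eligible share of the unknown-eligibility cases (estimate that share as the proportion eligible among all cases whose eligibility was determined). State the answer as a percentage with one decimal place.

61.7%

Declined to participate = 25 + 39 = 64
Unknown if eligible = 15 + 14 = 29
Top = 280 + 31 = 311
Known eligible = 280 + 31 + 64 + 83 + 24 = 482
e = 482 / (482 + 147) = 482 / 629 = 0.7663
Estimated eligible among unknowns = 0.7663 × 29 = 22.22
Denom = 482 + 22.22 = 504.22
RR4 = 311 / 504.22 = 0.6168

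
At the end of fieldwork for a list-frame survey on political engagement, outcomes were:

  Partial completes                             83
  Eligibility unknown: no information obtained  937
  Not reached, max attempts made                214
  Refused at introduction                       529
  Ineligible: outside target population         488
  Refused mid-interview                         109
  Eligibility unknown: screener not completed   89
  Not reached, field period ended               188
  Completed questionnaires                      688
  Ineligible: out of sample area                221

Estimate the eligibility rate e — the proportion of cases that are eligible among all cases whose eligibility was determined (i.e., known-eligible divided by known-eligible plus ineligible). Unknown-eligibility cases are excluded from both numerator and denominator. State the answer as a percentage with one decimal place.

Declined to participate = 529 + 109 = 638
No answer / not reached = 188 + 214 = 402
Undetermined eligibility = 89 + 937 = 1026
Not eligible = 488 + 221 = 709
Eligible (known) = 688 + 83 + 638 + 402 = 1811
e = 1811 / (1811 + 709) = 1811 / 2520 = 0.7187

71.9%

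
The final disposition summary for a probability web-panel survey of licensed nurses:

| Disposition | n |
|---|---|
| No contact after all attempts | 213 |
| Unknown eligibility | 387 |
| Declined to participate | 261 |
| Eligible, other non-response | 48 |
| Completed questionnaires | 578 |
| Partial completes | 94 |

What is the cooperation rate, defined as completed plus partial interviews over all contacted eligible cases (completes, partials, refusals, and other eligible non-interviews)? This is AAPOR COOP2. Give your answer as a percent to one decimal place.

Num: 578 + 94 = 672
Denom: 578 + 94 + 261 + 48 = 981
COOP2 = 672 / 981 = 0.6850

68.5%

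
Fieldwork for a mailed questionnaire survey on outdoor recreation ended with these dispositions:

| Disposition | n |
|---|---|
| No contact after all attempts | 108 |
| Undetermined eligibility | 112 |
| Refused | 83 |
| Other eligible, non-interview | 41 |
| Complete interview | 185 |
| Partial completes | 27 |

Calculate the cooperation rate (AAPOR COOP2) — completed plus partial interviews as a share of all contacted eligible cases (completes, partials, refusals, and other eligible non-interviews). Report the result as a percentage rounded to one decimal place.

Top: 185 + 27 = 212
Base: 185 + 27 + 83 + 41 = 336
COOP2 = 212 / 336 = 0.6310

63.1%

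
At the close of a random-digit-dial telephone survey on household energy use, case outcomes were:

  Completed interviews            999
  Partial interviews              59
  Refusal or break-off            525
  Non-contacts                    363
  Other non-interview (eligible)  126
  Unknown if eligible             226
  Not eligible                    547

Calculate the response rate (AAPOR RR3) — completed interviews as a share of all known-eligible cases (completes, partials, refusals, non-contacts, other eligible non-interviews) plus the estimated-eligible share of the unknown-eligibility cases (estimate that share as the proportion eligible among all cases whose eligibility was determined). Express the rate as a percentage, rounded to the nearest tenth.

44.4%

Num = 999
Known eligible = 999 + 59 + 525 + 363 + 126 = 2072
e = 2072 / (2072 + 547) = 2072 / 2619 = 0.7911
Eligible share of unknowns = 0.7911 × 226 = 178.79
Denominator = 2072 + 178.79 = 2250.79
RR3 = 999 / 2250.79 = 0.4438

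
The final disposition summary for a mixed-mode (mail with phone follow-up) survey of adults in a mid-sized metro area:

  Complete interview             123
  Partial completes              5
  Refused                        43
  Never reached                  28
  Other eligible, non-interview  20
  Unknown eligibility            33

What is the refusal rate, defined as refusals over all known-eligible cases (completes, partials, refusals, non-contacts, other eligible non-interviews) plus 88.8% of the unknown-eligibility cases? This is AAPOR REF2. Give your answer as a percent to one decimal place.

Num = 43
Known eligible = 123 + 5 + 43 + 28 + 20 = 219
Estimated eligible among unknowns = 0.8880 × 33 = 29.30
Denom = 219 + 29.30 = 248.30
REF2 = 43 / 248.30 = 0.1732

17.3%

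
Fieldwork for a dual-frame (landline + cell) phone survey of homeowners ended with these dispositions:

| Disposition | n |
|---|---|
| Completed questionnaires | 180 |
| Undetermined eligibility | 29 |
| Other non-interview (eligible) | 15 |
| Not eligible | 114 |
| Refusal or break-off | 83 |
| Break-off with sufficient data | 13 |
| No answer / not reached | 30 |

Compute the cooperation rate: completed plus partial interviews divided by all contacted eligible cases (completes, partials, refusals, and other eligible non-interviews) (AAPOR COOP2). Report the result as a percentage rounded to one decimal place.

Numerator = 180 + 13 = 193
Denom = 180 + 13 + 83 + 15 = 291
COOP2 = 193 / 291 = 0.6632

66.3%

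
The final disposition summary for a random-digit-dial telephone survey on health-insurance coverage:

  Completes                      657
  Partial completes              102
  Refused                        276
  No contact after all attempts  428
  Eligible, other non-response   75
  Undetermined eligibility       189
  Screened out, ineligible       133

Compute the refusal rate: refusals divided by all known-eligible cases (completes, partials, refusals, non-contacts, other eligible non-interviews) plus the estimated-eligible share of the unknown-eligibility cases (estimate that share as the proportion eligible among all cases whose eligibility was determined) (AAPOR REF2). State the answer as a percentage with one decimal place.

16.1%

Num: 276
Eligible (known): 657 + 102 + 276 + 428 + 75 = 1538
e = 1538 / (1538 + 133) = 1538 / 1671 = 0.9204
e × U: 0.9204 × 189 = 173.96
Denom: 1538 + 173.96 = 1711.96
REF2 = 276 / 1711.96 = 0.1612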